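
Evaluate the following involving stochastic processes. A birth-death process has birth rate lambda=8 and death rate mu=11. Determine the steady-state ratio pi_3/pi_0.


For birth-death process, pi_n/pi_0 = (lambda/mu)^n
= (8/11)^3
= 0.3847

0.3847


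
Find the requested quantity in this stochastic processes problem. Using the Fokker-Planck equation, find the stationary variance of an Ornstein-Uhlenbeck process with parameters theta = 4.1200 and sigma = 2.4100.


Stationary variance = sigma^2 / (2*theta)
= 2.4100^2 / (2*4.1200)
= 5.8081 / 8.2400
= 0.7049

0.7049


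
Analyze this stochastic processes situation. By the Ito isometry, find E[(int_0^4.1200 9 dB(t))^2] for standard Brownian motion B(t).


By Ito isometry: E[(int f dB)^2] = int f^2 dt
= 9^2 * 4.1200
= 81 * 4.1200 = 333.7200

333.7200


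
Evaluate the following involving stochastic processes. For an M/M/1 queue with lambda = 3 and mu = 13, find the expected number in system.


rho = 3/13 = 0.2308
L = rho/(1-rho)
= 0.2308/0.7692
= 0.3000

0.3000


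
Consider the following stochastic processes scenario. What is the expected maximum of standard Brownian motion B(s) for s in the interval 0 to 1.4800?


E(max B(s)) = sqrt(2t/pi)
= sqrt(2*1.4800/pi)
= sqrt(0.9422)
= 0.9707

0.9707


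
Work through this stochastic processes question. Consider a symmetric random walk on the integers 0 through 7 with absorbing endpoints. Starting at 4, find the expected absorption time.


For symmetric RW on 0,...,N with absorbing barriers, E(i) = i*(N-i)
E(4) = 4 * 3 = 12

12


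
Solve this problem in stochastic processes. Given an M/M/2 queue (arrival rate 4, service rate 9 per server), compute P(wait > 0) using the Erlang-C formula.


a = lambda/mu = 0.4444
rho = a/c = 0.2222
Erlang-C formula applied:
C(c,a) = 0.0808

0.0808


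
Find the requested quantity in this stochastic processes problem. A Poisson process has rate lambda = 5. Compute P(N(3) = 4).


P(N(t)=k) = (lambda*t)^k * exp(-lambda*t) / k!
lambda*t = 15
= 15^4 * exp(-15) / 4!
= 50625 * 3.0590e-07 / 24
= 6.4526e-04

6.4526e-04


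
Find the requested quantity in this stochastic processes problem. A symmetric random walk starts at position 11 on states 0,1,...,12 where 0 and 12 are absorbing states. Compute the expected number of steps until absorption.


For symmetric RW on 0,...,N with absorbing barriers, E(i) = i*(N-i)
E(11) = 11 * 1 = 11

11


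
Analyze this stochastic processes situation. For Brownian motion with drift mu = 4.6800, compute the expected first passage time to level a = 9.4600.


Expected first passage time = a/mu
= 9.4600/4.6800
= 2.0214

2.0214


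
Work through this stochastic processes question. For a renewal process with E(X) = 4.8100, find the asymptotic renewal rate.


Long-run renewal rate = 1/E(X)
= 1/4.8100
= 0.2079

0.2079


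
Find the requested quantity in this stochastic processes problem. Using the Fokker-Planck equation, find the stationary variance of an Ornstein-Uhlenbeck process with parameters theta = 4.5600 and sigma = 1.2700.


Stationary variance = sigma^2 / (2*theta)
= 1.2700^2 / (2*4.5600)
= 1.6129 / 9.1200
= 0.1769

0.1769


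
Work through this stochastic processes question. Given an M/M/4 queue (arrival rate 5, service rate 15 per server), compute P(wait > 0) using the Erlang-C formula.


a = lambda/mu = 0.3333
rho = a/c = 0.0833
Erlang-C formula applied:
C(c,a) = 4.0209e-04

4.0209e-04


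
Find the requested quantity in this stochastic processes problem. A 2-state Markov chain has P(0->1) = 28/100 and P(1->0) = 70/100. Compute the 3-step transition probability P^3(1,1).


Computing P^3 by matrix multiplication.
P = [[0.7200, 0.2800], [0.7000, 0.3000]]
After raising P to the power 3:
P^3(1,1) = 0.2857

0.2857


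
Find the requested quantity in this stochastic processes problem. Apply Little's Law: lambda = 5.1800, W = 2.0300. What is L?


Little's Law: L = lambda * W
= 5.1800 * 2.0300
= 10.5154

10.5154


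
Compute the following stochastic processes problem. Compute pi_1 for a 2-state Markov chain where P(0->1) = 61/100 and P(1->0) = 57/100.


Stationary distribution: pi_0 = p10/(p01+p10), pi_1 = p01/(p01+p10)
p01 = 0.6100, p10 = 0.5700
pi_1 = 0.5169

0.5169


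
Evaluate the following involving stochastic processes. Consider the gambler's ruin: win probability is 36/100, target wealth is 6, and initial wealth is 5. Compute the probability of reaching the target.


Gambler's ruin formula:
r = q/p = 0.6400/0.3600 = 1.7778
P(win) = (1 - r^i)/(1 - r^N)
= (1 - 1.7778^5)/(1 - 1.7778^6)
= 0.5482

0.5482


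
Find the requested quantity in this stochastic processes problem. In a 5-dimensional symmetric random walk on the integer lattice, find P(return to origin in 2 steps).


P(return in 2 steps) = P(reverse first step) = 1/(2d)
= 1/10
= 0.1000

0.1000


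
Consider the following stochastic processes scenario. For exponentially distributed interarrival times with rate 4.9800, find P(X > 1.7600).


P(X > t) = exp(-lambda * t)
= exp(-4.9800 * 1.7600)
= exp(-8.7648) = 1.5613e-04

1.5613e-04


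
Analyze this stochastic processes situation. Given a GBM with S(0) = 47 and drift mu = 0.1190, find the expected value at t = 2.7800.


E[S(t)] = S(0) * exp(mu * t)
= 47 * exp(0.1190 * 2.7800)
= 47 * 1.3921
= 65.4291

65.4291


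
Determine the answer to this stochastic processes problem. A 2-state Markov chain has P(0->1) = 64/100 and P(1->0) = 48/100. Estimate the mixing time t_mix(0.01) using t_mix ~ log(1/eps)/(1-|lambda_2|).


lambda_2 = |1 - p01 - p10| = |1 - 0.6400 - 0.4800| = 0.1200
t_mix ~ log(1/eps)/(1 - |lambda_2|)
= log(100)/(1 - 0.1200) = 4.6052/0.8800
= 5.2331

5.2331


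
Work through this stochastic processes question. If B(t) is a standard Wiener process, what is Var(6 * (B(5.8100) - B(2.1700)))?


Var(alpha*(B(t)-B(s))) = alpha^2 * (t-s)
= 6^2 * (5.8100 - 2.1700)
= 36 * 3.6400
= 131.0400

131.0400


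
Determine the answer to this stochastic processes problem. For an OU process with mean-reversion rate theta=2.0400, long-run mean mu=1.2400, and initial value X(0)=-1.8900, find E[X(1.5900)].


E[X(t)] = mu + (X(0) - mu)*exp(-theta*t)
= 1.2400 + (-1.8900 - 1.2400)*exp(-2.0400*1.5900)
= 1.2400 + -3.1300 * 0.0390
= 1.1179

1.1179


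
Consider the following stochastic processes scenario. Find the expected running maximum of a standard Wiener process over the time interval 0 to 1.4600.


E(max B(s)) = sqrt(2t/pi)
= sqrt(2*1.4600/pi)
= sqrt(0.9295)
= 0.9641

0.9641


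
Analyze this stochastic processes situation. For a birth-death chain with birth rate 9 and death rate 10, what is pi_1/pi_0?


For birth-death process, pi_n/pi_0 = (lambda/mu)^n
= (9/10)^1
= 0.9000

0.9000


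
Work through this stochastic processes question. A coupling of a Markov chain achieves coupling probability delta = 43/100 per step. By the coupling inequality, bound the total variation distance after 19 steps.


TV distance bound <= (1-delta)^n
= (1 - 0.4300)^19
= 0.5700^19
= 2.2994e-05

2.2994e-05


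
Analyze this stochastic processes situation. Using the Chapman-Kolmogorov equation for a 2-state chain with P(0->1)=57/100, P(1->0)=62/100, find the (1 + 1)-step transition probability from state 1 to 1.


P^2 = P^1 * P^1
Computing via matrix multiplication of the transition matrix.
Entry (1,1) of P^2 = 0.4978

0.4978


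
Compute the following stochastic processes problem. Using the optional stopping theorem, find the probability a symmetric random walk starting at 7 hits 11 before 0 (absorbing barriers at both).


By optional stopping theorem: E(M at tau) = M(0) = 7
P(hit 11)*11 + P(hit 0)*0 = 7
P(hit 11) = (7 - 0)/(11 - 0) = 7/11 = 0.6364

0.6364


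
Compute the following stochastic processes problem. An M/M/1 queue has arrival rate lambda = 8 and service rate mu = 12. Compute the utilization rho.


rho = lambda/mu
= 8/12
= 0.6667

0.6667


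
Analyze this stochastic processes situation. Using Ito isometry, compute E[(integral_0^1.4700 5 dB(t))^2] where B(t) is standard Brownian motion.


By Ito isometry: E[(int f dB)^2] = int f^2 dt
= 5^2 * 1.4700
= 25 * 1.4700 = 36.7500

36.7500


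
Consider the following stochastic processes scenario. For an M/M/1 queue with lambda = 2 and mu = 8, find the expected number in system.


rho = 2/8 = 0.2500
L = rho/(1-rho)
= 0.2500/0.7500
= 0.3333

0.3333


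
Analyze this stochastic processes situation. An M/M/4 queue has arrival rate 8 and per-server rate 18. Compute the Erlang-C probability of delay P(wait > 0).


a = lambda/mu = 0.4444
rho = a/c = 0.1111
Erlang-C formula applied:
C(c,a) = 0.0012

0.0012


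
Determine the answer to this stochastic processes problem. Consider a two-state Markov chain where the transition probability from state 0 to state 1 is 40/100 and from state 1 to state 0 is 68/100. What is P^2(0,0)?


Computing P^2 by matrix multiplication.
P = [[0.6000, 0.4000], [0.6800, 0.3200]]
After raising P to the power 2:
P^2(0,0) = 0.6320

0.6320


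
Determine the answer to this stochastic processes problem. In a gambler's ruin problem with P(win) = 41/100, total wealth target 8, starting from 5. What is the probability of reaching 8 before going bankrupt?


Gambler's ruin formula:
r = q/p = 0.5900/0.4100 = 1.4390
P(win) = (1 - r^i)/(1 - r^N)
= (1 - 1.4390^5)/(1 - 1.4390^8)
= 0.2974

0.2974


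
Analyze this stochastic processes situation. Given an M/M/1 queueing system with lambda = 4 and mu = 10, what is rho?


rho = lambda/mu
= 4/10
= 0.4000

0.4000


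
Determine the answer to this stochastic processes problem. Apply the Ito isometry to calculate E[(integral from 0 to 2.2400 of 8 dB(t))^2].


By Ito isometry: E[(int f dB)^2] = int f^2 dt
= 8^2 * 2.2400
= 64 * 2.2400 = 143.3600

143.3600


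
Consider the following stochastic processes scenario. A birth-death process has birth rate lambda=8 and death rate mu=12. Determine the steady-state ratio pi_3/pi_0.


For birth-death process, pi_n/pi_0 = (lambda/mu)^n
= (8/12)^3
= 0.2963

0.2963


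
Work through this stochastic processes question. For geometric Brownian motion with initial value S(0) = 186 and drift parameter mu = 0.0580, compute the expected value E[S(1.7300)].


E[S(t)] = S(0) * exp(mu * t)
= 186 * exp(0.0580 * 1.7300)
= 186 * 1.1055
= 205.6317

205.6317


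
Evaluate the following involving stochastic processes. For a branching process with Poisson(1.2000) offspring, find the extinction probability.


Since mu = 1.2000 > 1, extinction prob q < 1.
Solve s = exp(mu*(s-1)) iteratively.
q = 0.6863

0.6863


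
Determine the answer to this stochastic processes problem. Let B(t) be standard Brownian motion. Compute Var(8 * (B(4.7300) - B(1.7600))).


Var(alpha*(B(t)-B(s))) = alpha^2 * (t-s)
= 8^2 * (4.7300 - 1.7600)
= 64 * 2.9700
= 190.0800

190.0800


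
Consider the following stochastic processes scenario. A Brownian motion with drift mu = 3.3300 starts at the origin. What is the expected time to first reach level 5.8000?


Expected first passage time = a/mu
= 5.8000/3.3300
= 1.7417

1.7417


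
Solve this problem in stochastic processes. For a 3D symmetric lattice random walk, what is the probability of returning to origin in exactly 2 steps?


P(return in 2 steps) = P(reverse first step) = 1/(2d)
= 1/6
= 0.1667

0.1667


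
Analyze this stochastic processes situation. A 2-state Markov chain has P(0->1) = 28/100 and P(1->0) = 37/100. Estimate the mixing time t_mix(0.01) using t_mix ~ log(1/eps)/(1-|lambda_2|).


lambda_2 = |1 - p01 - p10| = |1 - 0.2800 - 0.3700| = 0.3500
t_mix ~ log(1/eps)/(1 - |lambda_2|)
= log(100)/(1 - 0.3500) = 4.6052/0.6500
= 7.0849

7.0849


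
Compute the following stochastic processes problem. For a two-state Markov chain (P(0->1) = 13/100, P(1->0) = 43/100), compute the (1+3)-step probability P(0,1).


P^4 = P^1 * P^3
Computing via matrix multiplication of the transition matrix.
Entry (0,1) of P^4 = 0.2234

0.2234


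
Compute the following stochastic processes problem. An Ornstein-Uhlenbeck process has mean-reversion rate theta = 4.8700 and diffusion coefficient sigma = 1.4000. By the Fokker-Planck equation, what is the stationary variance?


Stationary variance = sigma^2 / (2*theta)
= 1.4000^2 / (2*4.8700)
= 1.9600 / 9.7400
= 0.2012

0.2012


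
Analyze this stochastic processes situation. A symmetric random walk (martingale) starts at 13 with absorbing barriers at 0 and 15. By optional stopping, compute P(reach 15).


By optional stopping theorem: E(M at tau) = M(0) = 13
P(hit 15)*15 + P(hit 0)*0 = 13
P(hit 15) = (13 - 0)/(15 - 0) = 13/15 = 0.8667

0.8667


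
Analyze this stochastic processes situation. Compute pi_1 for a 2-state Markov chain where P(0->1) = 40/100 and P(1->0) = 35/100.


Stationary distribution: pi_0 = p10/(p01+p10), pi_1 = p01/(p01+p10)
p01 = 0.4000, p10 = 0.3500
pi_1 = 0.5333

0.5333


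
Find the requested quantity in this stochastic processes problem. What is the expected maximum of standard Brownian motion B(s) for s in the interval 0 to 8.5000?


E(max B(s)) = sqrt(2t/pi)
= sqrt(2*8.5000/pi)
= sqrt(5.4113)
= 2.3262

2.3262


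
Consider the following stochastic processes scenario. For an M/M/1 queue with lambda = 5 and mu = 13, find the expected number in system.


rho = 5/13 = 0.3846
L = rho/(1-rho)
= 0.3846/0.6154
= 0.6250

0.6250


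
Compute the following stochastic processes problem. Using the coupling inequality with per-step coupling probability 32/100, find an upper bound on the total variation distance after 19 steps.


TV distance bound <= (1-delta)^n
= (1 - 0.3200)^19
= 0.6800^19
= 6.5716e-04

6.5716e-04


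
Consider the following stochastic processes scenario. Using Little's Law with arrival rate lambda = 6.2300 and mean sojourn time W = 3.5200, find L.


Little's Law: L = lambda * W
= 6.2300 * 3.5200
= 21.9296

21.9296


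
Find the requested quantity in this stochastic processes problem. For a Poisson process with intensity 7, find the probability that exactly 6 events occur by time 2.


P(N(t)=k) = (lambda*t)^k * exp(-lambda*t) / k!
lambda*t = 14
= 14^6 * exp(-14) / 6!
= 7529536 * 8.3153e-07 / 720
= 0.0087

0.0087


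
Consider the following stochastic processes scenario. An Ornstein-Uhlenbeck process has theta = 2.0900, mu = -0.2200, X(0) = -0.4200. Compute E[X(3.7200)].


E[X(t)] = mu + (X(0) - mu)*exp(-theta*t)
= -0.2200 + (-0.4200 - -0.2200)*exp(-2.0900*3.7200)
= -0.2200 + -0.2000 * 4.2019e-04
= -0.2201

-0.2201


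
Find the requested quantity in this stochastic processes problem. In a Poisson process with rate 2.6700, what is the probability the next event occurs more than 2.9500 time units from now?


P(X > t) = exp(-lambda * t)
= exp(-2.6700 * 2.9500)
= exp(-7.8765) = 3.7956e-04

3.7956e-04


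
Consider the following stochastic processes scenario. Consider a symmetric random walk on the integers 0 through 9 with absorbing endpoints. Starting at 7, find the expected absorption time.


For symmetric RW on 0,...,N with absorbing barriers, E(i) = i*(N-i)
E(7) = 7 * 2 = 14

14


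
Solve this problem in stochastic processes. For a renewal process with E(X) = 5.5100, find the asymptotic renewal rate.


Long-run renewal rate = 1/E(X)
= 1/5.5100
= 0.1815

0.1815


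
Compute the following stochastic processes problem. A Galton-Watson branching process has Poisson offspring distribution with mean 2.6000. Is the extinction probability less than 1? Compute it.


Since mu = 2.6000 > 1, extinction prob q < 1.
Solve s = exp(mu*(s-1)) iteratively.
q = 0.0951

0.0951


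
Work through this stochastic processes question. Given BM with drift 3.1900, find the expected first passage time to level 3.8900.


Expected first passage time = a/mu
= 3.8900/3.1900
= 1.2194

1.2194


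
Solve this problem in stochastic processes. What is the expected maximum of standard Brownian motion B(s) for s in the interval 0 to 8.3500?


E(max B(s)) = sqrt(2t/pi)
= sqrt(2*8.3500/pi)
= sqrt(5.3158)
= 2.3056

2.3056


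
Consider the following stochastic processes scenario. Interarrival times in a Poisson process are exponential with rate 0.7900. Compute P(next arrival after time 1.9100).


P(X > t) = exp(-lambda * t)
= exp(-0.7900 * 1.9100)
= exp(-1.5089) = 0.2212

0.2212


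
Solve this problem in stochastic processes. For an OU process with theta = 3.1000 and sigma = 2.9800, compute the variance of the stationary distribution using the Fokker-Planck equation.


Stationary variance = sigma^2 / (2*theta)
= 2.9800^2 / (2*3.1000)
= 8.8804 / 6.2000
= 1.4323

1.4323


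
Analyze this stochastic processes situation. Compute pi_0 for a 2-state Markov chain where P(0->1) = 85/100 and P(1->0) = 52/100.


Stationary distribution: pi_0 = p10/(p01+p10), pi_1 = p01/(p01+p10)
p01 = 0.8500, p10 = 0.5200
pi_0 = 0.3796

0.3796


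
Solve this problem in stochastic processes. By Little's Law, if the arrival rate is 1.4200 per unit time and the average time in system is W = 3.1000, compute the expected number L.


Little's Law: L = lambda * W
= 1.4200 * 3.1000
= 4.4020

4.4020


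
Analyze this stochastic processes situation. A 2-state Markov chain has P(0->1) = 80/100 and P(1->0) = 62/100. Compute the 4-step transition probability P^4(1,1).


Computing P^4 by matrix multiplication.
P = [[0.2000, 0.8000], [0.6200, 0.3800]]
After raising P to the power 4:
P^4(1,1) = 0.5770

0.5770


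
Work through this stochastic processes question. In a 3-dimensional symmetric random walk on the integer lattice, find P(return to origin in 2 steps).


P(return in 2 steps) = P(reverse first step) = 1/(2d)
= 1/6
= 0.1667

0.1667


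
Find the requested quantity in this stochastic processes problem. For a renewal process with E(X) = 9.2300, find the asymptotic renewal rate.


Long-run renewal rate = 1/E(X)
= 1/9.2300
= 0.1083

0.1083


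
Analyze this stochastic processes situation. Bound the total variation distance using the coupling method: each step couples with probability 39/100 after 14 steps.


TV distance bound <= (1-delta)^n
= (1 - 0.3900)^14
= 0.6100^14
= 9.8768e-04

9.8768e-04


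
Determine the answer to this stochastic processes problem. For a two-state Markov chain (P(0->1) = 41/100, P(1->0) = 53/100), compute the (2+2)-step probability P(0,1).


P^4 = P^2 * P^2
Computing via matrix multiplication of the transition matrix.
Entry (0,1) of P^4 = 0.4362

0.4362


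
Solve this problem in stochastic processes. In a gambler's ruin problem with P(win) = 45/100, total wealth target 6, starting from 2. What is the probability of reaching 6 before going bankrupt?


Gambler's ruin formula:
r = q/p = 0.5500/0.4500 = 1.2222
P(win) = (1 - r^i)/(1 - r^N)
= (1 - 1.2222^2)/(1 - 1.2222^6)
= 0.2116

0.2116


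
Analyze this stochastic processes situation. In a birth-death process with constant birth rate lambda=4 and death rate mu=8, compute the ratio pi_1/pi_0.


For birth-death process, pi_n/pi_0 = (lambda/mu)^n
= (4/8)^1
= 0.5000

0.5000


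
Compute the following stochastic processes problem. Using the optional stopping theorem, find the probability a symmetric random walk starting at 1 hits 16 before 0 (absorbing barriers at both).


By optional stopping theorem: E(M at tau) = M(0) = 1
P(hit 16)*16 + P(hit 0)*0 = 1
P(hit 16) = (1 - 0)/(16 - 0) = 1/16 = 0.0625

0.0625


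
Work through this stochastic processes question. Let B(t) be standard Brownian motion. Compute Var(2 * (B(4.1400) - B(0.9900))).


Var(alpha*(B(t)-B(s))) = alpha^2 * (t-s)
= 2^2 * (4.1400 - 0.9900)
= 4 * 3.1500
= 12.6000

12.6000


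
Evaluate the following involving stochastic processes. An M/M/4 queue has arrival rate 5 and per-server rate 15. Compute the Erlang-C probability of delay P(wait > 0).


a = lambda/mu = 0.3333
rho = a/c = 0.0833
Erlang-C formula applied:
C(c,a) = 4.0209e-04

4.0209e-04


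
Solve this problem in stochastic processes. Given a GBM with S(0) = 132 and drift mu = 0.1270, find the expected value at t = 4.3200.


E[S(t)] = S(0) * exp(mu * t)
= 132 * exp(0.1270 * 4.3200)
= 132 * 1.7309
= 228.4785

228.4785


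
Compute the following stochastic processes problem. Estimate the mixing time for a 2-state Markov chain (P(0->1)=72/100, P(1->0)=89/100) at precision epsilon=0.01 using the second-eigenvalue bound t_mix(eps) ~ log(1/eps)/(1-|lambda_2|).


lambda_2 = |1 - p01 - p10| = |1 - 0.7200 - 0.8900| = 0.6100
t_mix ~ log(1/eps)/(1 - |lambda_2|)
= log(100)/(1 - 0.6100) = 4.6052/0.3900
= 11.8081

11.8081


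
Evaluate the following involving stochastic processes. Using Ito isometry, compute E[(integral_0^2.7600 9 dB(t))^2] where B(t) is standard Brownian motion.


By Ito isometry: E[(int f dB)^2] = int f^2 dt
= 9^2 * 2.7600
= 81 * 2.7600 = 223.5600

223.5600


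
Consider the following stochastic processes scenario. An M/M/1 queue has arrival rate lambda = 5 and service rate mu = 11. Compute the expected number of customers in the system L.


rho = 5/11 = 0.4545
L = rho/(1-rho)
= 0.4545/0.5455
= 0.8333

0.8333


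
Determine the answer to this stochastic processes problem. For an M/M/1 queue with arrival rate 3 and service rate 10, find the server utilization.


rho = lambda/mu
= 3/10
= 0.3000

0.3000


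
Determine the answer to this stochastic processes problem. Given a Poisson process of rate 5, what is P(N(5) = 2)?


P(N(t)=k) = (lambda*t)^k * exp(-lambda*t) / k!
lambda*t = 25
= 25^2 * exp(-25) / 2!
= 625 * 1.3888e-11 / 2
= 4.3400e-09

4.3400e-09


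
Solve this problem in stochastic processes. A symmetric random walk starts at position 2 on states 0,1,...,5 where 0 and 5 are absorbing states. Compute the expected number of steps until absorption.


For symmetric RW on 0,...,N with absorbing barriers, E(i) = i*(N-i)
E(2) = 2 * 3 = 6

6


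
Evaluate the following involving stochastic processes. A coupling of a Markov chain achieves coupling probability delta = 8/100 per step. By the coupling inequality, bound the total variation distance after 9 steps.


TV distance bound <= (1-delta)^n
= (1 - 0.0800)^9
= 0.9200^9
= 0.4722

0.4722


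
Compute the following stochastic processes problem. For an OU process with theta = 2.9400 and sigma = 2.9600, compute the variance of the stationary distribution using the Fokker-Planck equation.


Stationary variance = sigma^2 / (2*theta)
= 2.9600^2 / (2*2.9400)
= 8.7616 / 5.8800
= 1.4901

1.4901


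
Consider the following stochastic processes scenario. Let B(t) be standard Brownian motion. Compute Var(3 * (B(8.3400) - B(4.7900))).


Var(alpha*(B(t)-B(s))) = alpha^2 * (t-s)
= 3^2 * (8.3400 - 4.7900)
= 9 * 3.5500
= 31.9500

31.9500


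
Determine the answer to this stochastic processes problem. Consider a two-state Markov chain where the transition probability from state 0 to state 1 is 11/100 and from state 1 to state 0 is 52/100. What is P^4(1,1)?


Computing P^4 by matrix multiplication.
P = [[0.8900, 0.1100], [0.5200, 0.4800]]
After raising P to the power 4:
P^4(1,1) = 0.1901

0.1901


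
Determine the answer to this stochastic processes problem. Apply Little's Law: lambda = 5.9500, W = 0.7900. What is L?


Little's Law: L = lambda * W
= 5.9500 * 0.7900
= 4.7005

4.7005


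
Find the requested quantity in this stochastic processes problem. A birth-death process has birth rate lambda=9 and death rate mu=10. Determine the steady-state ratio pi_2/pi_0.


For birth-death process, pi_n/pi_0 = (lambda/mu)^n
= (9/10)^2
= 0.8100

0.8100


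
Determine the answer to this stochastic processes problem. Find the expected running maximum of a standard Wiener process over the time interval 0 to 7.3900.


E(max B(s)) = sqrt(2t/pi)
= sqrt(2*7.3900/pi)
= sqrt(4.7046)
= 2.1690

2.1690


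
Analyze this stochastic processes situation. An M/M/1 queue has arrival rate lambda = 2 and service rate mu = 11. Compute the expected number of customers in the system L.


rho = 2/11 = 0.1818
L = rho/(1-rho)
= 0.1818/0.8182
= 0.2222

0.2222


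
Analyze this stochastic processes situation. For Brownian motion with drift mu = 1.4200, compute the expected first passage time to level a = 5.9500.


Expected first passage time = a/mu
= 5.9500/1.4200
= 4.1901

4.1901


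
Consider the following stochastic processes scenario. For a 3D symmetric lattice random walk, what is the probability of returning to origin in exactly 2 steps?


P(return in 2 steps) = P(reverse first step) = 1/(2d)
= 1/6
= 0.1667

0.1667


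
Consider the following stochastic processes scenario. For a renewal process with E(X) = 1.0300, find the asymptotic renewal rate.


Long-run renewal rate = 1/E(X)
= 1/1.0300
= 0.9709

0.9709


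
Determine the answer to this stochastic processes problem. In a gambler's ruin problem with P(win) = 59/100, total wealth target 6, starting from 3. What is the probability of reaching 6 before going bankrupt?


Gambler's ruin formula:
r = q/p = 0.4100/0.5900 = 0.6949
P(win) = (1 - r^i)/(1 - r^N)
= (1 - 0.6949^3)/(1 - 0.6949^6)
= 0.7487

0.7487


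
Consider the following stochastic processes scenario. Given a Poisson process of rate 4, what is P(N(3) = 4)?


P(N(t)=k) = (lambda*t)^k * exp(-lambda*t) / k!
lambda*t = 12
= 12^4 * exp(-12) / 4!
= 20736 * 6.1442e-06 / 24
= 0.0053

0.0053


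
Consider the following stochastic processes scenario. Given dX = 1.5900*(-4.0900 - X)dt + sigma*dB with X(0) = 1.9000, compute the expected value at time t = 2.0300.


E[X(t)] = mu + (X(0) - mu)*exp(-theta*t)
= -4.0900 + (1.9000 - -4.0900)*exp(-1.5900*2.0300)
= -4.0900 + 5.9900 * 0.0396
= -3.8525

-3.8525


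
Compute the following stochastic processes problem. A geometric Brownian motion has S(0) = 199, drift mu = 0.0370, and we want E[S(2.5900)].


E[S(t)] = S(0) * exp(mu * t)
= 199 * exp(0.0370 * 2.5900)
= 199 * 1.1006
= 219.0138

219.0138


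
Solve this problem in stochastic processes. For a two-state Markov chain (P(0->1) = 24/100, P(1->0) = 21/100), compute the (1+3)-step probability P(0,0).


P^4 = P^1 * P^3
Computing via matrix multiplication of the transition matrix.
Entry (0,0) of P^4 = 0.5155

0.5155


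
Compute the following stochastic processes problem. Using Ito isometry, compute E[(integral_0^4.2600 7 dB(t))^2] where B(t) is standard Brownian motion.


By Ito isometry: E[(int f dB)^2] = int f^2 dt
= 7^2 * 4.2600
= 49 * 4.2600 = 208.7400

208.7400


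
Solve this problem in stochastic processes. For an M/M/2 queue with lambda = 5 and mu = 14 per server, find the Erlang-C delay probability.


a = lambda/mu = 0.3571
rho = a/c = 0.1786
Erlang-C formula applied:
C(c,a) = 0.0541

0.0541


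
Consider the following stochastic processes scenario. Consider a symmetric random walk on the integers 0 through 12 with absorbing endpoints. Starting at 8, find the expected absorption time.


For symmetric RW on 0,...,N with absorbing barriers, E(i) = i*(N-i)
E(8) = 8 * 4 = 32

32


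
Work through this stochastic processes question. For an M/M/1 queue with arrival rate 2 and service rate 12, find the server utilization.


rho = lambda/mu
= 2/12
= 0.1667

0.1667


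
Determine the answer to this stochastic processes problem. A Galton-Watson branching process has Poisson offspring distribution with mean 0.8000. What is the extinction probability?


Since mu = 0.8000 <= 1, extinction probability = 1.

1.0000


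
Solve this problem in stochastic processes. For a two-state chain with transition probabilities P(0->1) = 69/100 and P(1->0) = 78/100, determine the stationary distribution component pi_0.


Stationary distribution: pi_0 = p10/(p01+p10), pi_1 = p01/(p01+p10)
p01 = 0.6900, p10 = 0.7800
pi_0 = 0.5306

0.5306


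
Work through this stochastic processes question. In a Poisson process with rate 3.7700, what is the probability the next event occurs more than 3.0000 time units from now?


P(X > t) = exp(-lambda * t)
= exp(-3.7700 * 3.0000)
= exp(-11.3100) = 1.2250e-05

1.2250e-05


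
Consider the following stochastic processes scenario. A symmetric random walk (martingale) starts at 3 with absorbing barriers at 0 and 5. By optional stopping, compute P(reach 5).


By optional stopping theorem: E(M at tau) = M(0) = 3
P(hit 5)*5 + P(hit 0)*0 = 3
P(hit 5) = (3 - 0)/(5 - 0) = 3/5 = 0.6000

0.6000


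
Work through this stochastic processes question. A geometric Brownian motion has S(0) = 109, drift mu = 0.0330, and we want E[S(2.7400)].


E[S(t)] = S(0) * exp(mu * t)
= 109 * exp(0.0330 * 2.7400)
= 109 * 1.0946
= 119.3151

119.3151


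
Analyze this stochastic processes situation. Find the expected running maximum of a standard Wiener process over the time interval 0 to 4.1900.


E(max B(s)) = sqrt(2t/pi)
= sqrt(2*4.1900/pi)
= sqrt(2.6674)
= 1.6332

1.6332


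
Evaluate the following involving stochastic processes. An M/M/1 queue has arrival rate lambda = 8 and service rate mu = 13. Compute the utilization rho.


rho = lambda/mu
= 8/13
= 0.6154

0.6154


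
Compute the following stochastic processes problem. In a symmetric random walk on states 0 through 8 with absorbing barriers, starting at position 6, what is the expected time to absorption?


For symmetric RW on 0,...,N with absorbing barriers, E(i) = i*(N-i)
E(6) = 6 * 2 = 12

12


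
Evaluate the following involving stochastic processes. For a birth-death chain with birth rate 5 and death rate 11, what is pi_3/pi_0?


For birth-death process, pi_n/pi_0 = (lambda/mu)^n
= (5/11)^3
= 0.0939

0.0939


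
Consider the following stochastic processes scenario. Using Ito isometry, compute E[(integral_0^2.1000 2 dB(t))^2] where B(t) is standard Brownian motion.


By Ito isometry: E[(int f dB)^2] = int f^2 dt
= 2^2 * 2.1000
= 4 * 2.1000 = 8.4000

8.4000


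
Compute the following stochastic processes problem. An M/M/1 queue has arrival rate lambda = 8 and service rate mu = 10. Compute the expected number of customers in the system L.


rho = 8/10 = 0.8000
L = rho/(1-rho)
= 0.8000/0.2000
= 4.0000

4.0000


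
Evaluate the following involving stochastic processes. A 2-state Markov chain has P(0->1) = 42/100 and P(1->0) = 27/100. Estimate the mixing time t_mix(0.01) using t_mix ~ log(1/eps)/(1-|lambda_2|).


lambda_2 = |1 - p01 - p10| = |1 - 0.4200 - 0.2700| = 0.3100
t_mix ~ log(1/eps)/(1 - |lambda_2|)
= log(100)/(1 - 0.3100) = 4.6052/0.6900
= 6.6742

6.6742


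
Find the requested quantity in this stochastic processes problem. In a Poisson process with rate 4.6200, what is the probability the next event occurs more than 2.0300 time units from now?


P(X > t) = exp(-lambda * t)
= exp(-4.6200 * 2.0300)
= exp(-9.3786) = 8.4513e-05

8.4513e-05


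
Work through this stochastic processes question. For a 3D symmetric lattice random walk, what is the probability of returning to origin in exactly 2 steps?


P(return in 2 steps) = P(reverse first step) = 1/(2d)
= 1/6
= 0.1667

0.1667


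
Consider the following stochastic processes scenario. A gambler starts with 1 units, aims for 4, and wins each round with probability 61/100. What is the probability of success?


Gambler's ruin formula:
r = q/p = 0.3900/0.6100 = 0.6393
P(win) = (1 - r^i)/(1 - r^N)
= (1 - 0.6393^1)/(1 - 0.6393^4)
= 0.4330

0.4330


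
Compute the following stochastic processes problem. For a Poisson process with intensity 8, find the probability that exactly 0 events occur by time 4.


P(N(t)=k) = (lambda*t)^k * exp(-lambda*t) / k!
lambda*t = 32
= 32^0 * exp(-32) / 0!
= 1 * 1.2664e-14 / 1
= 1.2664e-14

1.2664e-14


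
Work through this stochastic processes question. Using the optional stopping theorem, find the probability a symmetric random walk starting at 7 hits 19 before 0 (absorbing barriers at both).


By optional stopping theorem: E(M at tau) = M(0) = 7
P(hit 19)*19 + P(hit 0)*0 = 7
P(hit 19) = (7 - 0)/(19 - 0) = 7/19 = 0.3684

0.3684


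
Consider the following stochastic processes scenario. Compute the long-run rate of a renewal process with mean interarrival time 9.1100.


Long-run renewal rate = 1/E(X)
= 1/9.1100
= 0.1098

0.1098


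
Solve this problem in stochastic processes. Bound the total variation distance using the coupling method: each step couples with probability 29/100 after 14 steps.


TV distance bound <= (1-delta)^n
= (1 - 0.2900)^14
= 0.7100^14
= 0.0083

0.0083


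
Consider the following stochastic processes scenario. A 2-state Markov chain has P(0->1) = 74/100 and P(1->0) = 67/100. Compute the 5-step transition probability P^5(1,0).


Computing P^5 by matrix multiplication.
P = [[0.2600, 0.7400], [0.6700, 0.3300]]
After raising P to the power 5:
P^5(1,0) = 0.4807

0.4807


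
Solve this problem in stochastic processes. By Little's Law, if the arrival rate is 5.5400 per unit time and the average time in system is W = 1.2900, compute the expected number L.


Little's Law: L = lambda * W
= 5.5400 * 1.2900
= 7.1466

7.1466


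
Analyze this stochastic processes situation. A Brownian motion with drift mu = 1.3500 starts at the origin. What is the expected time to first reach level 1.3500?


Expected first passage time = a/mu
= 1.3500/1.3500
= 1.0000

1.0000


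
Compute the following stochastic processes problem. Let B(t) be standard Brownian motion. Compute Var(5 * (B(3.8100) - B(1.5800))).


Var(alpha*(B(t)-B(s))) = alpha^2 * (t-s)
= 5^2 * (3.8100 - 1.5800)
= 25 * 2.2300
= 55.7500

55.7500


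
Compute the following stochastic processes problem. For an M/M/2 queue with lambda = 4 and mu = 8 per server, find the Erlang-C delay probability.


a = lambda/mu = 0.5000
rho = a/c = 0.2500
Erlang-C formula applied:
C(c,a) = 0.1000

0.1000


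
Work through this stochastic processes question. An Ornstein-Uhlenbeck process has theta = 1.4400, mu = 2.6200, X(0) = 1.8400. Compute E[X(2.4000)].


E[X(t)] = mu + (X(0) - mu)*exp(-theta*t)
= 2.6200 + (1.8400 - 2.6200)*exp(-1.4400*2.4000)
= 2.6200 + -0.7800 * 0.0316
= 2.5954

2.5954


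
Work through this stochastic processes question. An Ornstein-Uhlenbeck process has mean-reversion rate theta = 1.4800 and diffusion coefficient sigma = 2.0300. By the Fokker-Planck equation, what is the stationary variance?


Stationary variance = sigma^2 / (2*theta)
= 2.0300^2 / (2*1.4800)
= 4.1209 / 2.9600
= 1.3922

1.3922


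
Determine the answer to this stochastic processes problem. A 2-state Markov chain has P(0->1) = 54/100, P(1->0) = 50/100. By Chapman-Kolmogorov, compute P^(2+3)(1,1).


P^5 = P^2 * P^3
Computing via matrix multiplication of the transition matrix.
Entry (1,1) of P^5 = 0.5192

0.5192


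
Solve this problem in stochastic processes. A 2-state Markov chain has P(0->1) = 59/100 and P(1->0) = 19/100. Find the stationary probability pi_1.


Stationary distribution: pi_0 = p10/(p01+p10), pi_1 = p01/(p01+p10)
p01 = 0.5900, p10 = 0.1900
pi_1 = 0.7564

0.7564


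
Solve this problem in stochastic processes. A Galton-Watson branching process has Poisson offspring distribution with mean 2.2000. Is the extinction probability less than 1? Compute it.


Since mu = 2.2000 > 1, extinction prob q < 1.
Solve s = exp(mu*(s-1)) iteratively.
q = 0.1563

0.1563


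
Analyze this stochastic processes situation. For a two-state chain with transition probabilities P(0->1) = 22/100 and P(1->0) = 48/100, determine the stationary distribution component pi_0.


Stationary distribution: pi_0 = p10/(p01+p10), pi_1 = p01/(p01+p10)
p01 = 0.2200, p10 = 0.4800
pi_0 = 0.6857

0.6857


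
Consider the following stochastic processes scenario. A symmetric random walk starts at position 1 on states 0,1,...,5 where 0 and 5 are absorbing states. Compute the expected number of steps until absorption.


For symmetric RW on 0,...,N with absorbing barriers, E(i) = i*(N-i)
E(1) = 1 * 4 = 4

4


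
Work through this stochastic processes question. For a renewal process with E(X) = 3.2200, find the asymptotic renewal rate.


Long-run renewal rate = 1/E(X)
= 1/3.2200
= 0.3106

0.3106


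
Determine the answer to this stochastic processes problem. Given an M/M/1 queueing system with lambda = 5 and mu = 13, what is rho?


rho = lambda/mu
= 5/13
= 0.3846

0.3846


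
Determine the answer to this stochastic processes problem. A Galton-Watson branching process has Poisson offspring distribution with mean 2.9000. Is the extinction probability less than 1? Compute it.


Since mu = 2.9000 > 1, extinction prob q < 1.
Solve s = exp(mu*(s-1)) iteratively.
q = 0.0668

0.0668


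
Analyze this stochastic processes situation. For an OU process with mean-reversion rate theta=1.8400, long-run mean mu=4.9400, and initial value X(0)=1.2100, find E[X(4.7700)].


E[X(t)] = mu + (X(0) - mu)*exp(-theta*t)
= 4.9400 + (1.2100 - 4.9400)*exp(-1.8400*4.7700)
= 4.9400 + -3.7300 * 1.5427e-04
= 4.9394

4.9394


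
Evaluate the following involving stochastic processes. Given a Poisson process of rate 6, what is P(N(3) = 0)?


P(N(t)=k) = (lambda*t)^k * exp(-lambda*t) / k!
lambda*t = 18
= 18^0 * exp(-18) / 0!
= 1 * 1.5230e-08 / 1
= 1.5230e-08

1.5230e-08


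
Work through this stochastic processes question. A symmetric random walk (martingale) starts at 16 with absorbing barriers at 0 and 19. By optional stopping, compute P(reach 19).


By optional stopping theorem: E(M at tau) = M(0) = 16
P(hit 19)*19 + P(hit 0)*0 = 16
P(hit 19) = (16 - 0)/(19 - 0) = 16/19 = 0.8421

0.8421


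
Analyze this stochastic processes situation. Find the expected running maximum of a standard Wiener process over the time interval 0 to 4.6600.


E(max B(s)) = sqrt(2t/pi)
= sqrt(2*4.6600/pi)
= sqrt(2.9666)
= 1.7224

1.7224


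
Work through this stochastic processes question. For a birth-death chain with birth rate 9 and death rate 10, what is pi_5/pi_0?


For birth-death process, pi_n/pi_0 = (lambda/mu)^n
= (9/10)^5
= 0.5905

0.5905


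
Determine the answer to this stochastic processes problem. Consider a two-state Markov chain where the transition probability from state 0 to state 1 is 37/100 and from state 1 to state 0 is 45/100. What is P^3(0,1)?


Computing P^3 by matrix multiplication.
P = [[0.6300, 0.3700], [0.4500, 0.5500]]
After raising P to the power 3:
P^3(0,1) = 0.4486

0.4486


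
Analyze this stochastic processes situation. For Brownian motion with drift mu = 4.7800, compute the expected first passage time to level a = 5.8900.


Expected first passage time = a/mu
= 5.8900/4.7800
= 1.2322

1.2322


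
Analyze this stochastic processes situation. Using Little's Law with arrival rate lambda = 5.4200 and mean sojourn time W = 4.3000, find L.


Little's Law: L = lambda * W
= 5.4200 * 4.3000
= 23.3060

23.3060


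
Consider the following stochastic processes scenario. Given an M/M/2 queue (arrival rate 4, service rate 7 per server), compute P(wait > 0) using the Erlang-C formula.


a = lambda/mu = 0.5714
rho = a/c = 0.2857
Erlang-C formula applied:
C(c,a) = 0.1270

0.1270


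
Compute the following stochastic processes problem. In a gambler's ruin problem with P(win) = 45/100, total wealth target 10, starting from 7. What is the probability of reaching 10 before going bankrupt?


Gambler's ruin formula:
r = q/p = 0.5500/0.4500 = 1.2222
P(win) = (1 - r^i)/(1 - r^N)
= (1 - 1.2222^7)/(1 - 1.2222^10)
= 0.4775

0.4775


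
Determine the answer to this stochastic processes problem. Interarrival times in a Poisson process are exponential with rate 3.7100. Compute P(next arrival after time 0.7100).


P(X > t) = exp(-lambda * t)
= exp(-3.7100 * 0.7100)
= exp(-2.6341) = 0.0718

0.0718


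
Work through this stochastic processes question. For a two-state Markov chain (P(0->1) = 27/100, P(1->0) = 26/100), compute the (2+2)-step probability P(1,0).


P^4 = P^2 * P^2
Computing via matrix multiplication of the transition matrix.
Entry (1,0) of P^4 = 0.4666

0.4666
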